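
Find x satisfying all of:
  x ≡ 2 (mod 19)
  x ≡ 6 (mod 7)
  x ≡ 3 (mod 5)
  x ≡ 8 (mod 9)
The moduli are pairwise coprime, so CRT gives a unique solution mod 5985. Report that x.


Product of moduli M = 19 · 7 · 5 · 9 = 5985.
Merge one congruence at a time:
  Start: x ≡ 2 (mod 19).
  Combine with x ≡ 6 (mod 7); new modulus lcm = 133.
    Write x = 2 + 19·t and substitute into x ≡ 6 (mod 7): 19·t ≡ 6 − 2 = 4 (mod 7).
    Reduce coefficients mod 7: 5·t ≡ 4 (mod 7).
    The inverse of 5 mod 7 is 3 (since 5·3 = 15 = 2·7 + 1), so t ≡ 3·4 = 12 ≡ 5 (mod 7).
    Then x = 2 + 19·5 = 97, valid modulo lcm(19, 7) = 133: x ≡ 97 (mod 133).
  Combine with x ≡ 3 (mod 5); new modulus lcm = 665.
    Write x = 97 + 133·t and substitute into x ≡ 3 (mod 5): 133·t ≡ 3 − 97 = -94 (mod 5).
    Reduce coefficients mod 5: 3·t ≡ 1 (mod 5).
    The inverse of 3 mod 5 is 2 (since 3·2 = 6 = 1·5 + 1), so t ≡ 2·1 = 2 ≡ 2 (mod 5).
    Then x = 97 + 133·2 = 363, valid modulo lcm(133, 5) = 665: x ≡ 363 (mod 665).
  Combine with x ≡ 8 (mod 9); new modulus lcm = 5985.
    Write x = 363 + 665·t and substitute into x ≡ 8 (mod 9): 665·t ≡ 8 − 363 = -355 (mod 9).
    Reduce coefficients mod 9: 8·t ≡ 5 (mod 9).
    The inverse of 8 mod 9 is 8 (since 8·8 = 64 = 7·9 + 1), so t ≡ 8·5 = 40 ≡ 4 (mod 9).
    Then x = 363 + 665·4 = 3023, valid modulo lcm(665, 9) = 5985: x ≡ 3023 (mod 5985).
Verify against each original: 3023 mod 19 = 2, 3023 mod 7 = 6, 3023 mod 5 = 3, 3023 mod 9 = 8.

x ≡ 3023 (mod 5985).


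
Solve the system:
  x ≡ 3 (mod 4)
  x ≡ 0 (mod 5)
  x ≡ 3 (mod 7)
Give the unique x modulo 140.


Moduli 4, 5, 7 are pairwise coprime; by CRT there is a unique solution modulo M = 4 · 5 · 7 = 140.
Solve pairwise, accumulating the modulus:
  Start with x ≡ 3 (mod 4).
  Combine with x ≡ 0 (mod 5): since gcd(4, 5) = 1, we get a unique residue mod 20.
    Write x = 3 + 4·t and substitute into x ≡ 0 (mod 5): 4·t ≡ 0 − 3 = -3 (mod 5).
    Reduce coefficients mod 5: 4·t ≡ 2 (mod 5).
    The inverse of 4 mod 5 is 4 (since 4·4 = 16 = 3·5 + 1), so t ≡ 4·2 = 8 ≡ 3 (mod 5).
    Then x = 3 + 4·3 = 15, valid modulo lcm(4, 5) = 20: x ≡ 15 (mod 20).
  Combine with x ≡ 3 (mod 7): since gcd(20, 7) = 1, we get a unique residue mod 140.
    Write x = 15 + 20·t and substitute into x ≡ 3 (mod 7): 20·t ≡ 3 − 15 = -12 (mod 7).
    Reduce coefficients mod 7: 6·t ≡ 2 (mod 7).
    The inverse of 6 mod 7 is 6 (since 6·6 = 36 = 5·7 + 1), so t ≡ 6·2 = 12 ≡ 5 (mod 7).
    Then x = 15 + 20·5 = 115, valid modulo lcm(20, 7) = 140: x ≡ 115 (mod 140).
Verify: 115 mod 4 = 3 ✓, 115 mod 5 = 0 ✓, 115 mod 7 = 3 ✓.

x ≡ 115 (mod 140).


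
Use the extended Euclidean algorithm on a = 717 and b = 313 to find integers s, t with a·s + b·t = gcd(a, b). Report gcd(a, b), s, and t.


Euclidean algorithm on (717, 313) — divide until remainder is 0:
  717 = 2 · 313 + 91
  313 = 3 · 91 + 40
  91 = 2 · 40 + 11
  40 = 3 · 11 + 7
  11 = 1 · 7 + 4
  7 = 1 · 4 + 3
  4 = 1 · 3 + 1
  3 = 3 · 1 + 0
gcd(717, 313) = 1.
Track Bezout coefficients alongside the remainders: start with r₀ = 717 = a·1 + b·0 (s = 1, t = 0) and r₁ = 313 = a·0 + b·1 (s = 0, t = 1); each new remainder r_{k+1} = r_{k-1} − q_k·r_k inherits s_{k+1} = s_{k-1} − q_k·s_k, t_{k+1} = t_{k-1} − q_k·t_k, so r_k = a·s_k + b·t_k at every step:
  q = 2: r = 91, s = 1 − 2·0 = 1, t = 0 − 2·1 = -2  (check: 717·1 + 313·(-2) = 91)
  q = 3: r = 40, s = 0 − 3·1 = -3, t = 1 − 3·(-2) = 7  (check: 717·(-3) + 313·7 = 40)
  q = 2: r = 11, s = 1 − 2·(-3) = 7, t = -2 − 2·7 = -16  (check: 717·7 + 313·(-16) = 11)
  q = 3: r = 7, s = -3 − 3·7 = -24, t = 7 − 3·(-16) = 55  (check: 717·(-24) + 313·55 = 7)
  q = 1: r = 4, s = 7 − 1·(-24) = 31, t = -16 − 1·55 = -71  (check: 717·31 + 313·(-71) = 4)
  q = 1: r = 3, s = -24 − 1·31 = -55, t = 55 − 1·(-71) = 126  (check: 717·(-55) + 313·126 = 3)
  q = 1: r = 1, s = 31 − 1·(-55) = 86, t = -71 − 1·126 = -197  (check: 717·86 + 313·(-197) = 1)
The row with r = 1 (the gcd) gives the Bezout coefficients s = 86, t = -197.
Result: 717 · (86) + 313 · (-197) = 1.

gcd(717, 313) = 1; s = 86, t = -197 (check: 717·86 + 313·(-197) = 1).


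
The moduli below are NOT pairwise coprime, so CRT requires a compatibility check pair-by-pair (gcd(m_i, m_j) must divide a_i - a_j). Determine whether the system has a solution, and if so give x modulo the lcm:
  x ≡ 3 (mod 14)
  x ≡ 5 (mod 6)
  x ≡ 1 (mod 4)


Moduli 14, 6, 4 are not pairwise coprime, so CRT works modulo lcm(m_i) when all pairwise compatibility conditions hold.
Pairwise compatibility: gcd(m_i, m_j) must divide a_i - a_j for every pair.
Merge one congruence at a time:
  Start: x ≡ 3 (mod 14).
  Combine with x ≡ 5 (mod 6): gcd(14, 6) = 2; 5 - 3 = 2, which IS divisible by 2, so compatible.
    Write x = 3 + 14·t and substitute into x ≡ 5 (mod 6): 14·t ≡ 5 − 3 = 2 (mod 6).
    Divide the congruence (and modulus) by g = 2: 7·t ≡ 1 (mod 3).
    Reduce coefficients mod 3: 1·t ≡ 1 (mod 3).
    So t ≡ 1 (mod 3).
    Then x = 3 + 14·1 = 17, valid modulo lcm(14, 6) = 42: x ≡ 17 (mod 42).
  Combine with x ≡ 1 (mod 4): gcd(42, 4) = 2; 1 - 17 = -16, which IS divisible by 2, so compatible.
    Write x = 17 + 42·t and substitute into x ≡ 1 (mod 4): 42·t ≡ 1 − 17 = -16 (mod 4).
    Divide the congruence (and modulus) by g = 2: 21·t ≡ -8 (mod 2).
    Reduce coefficients mod 2: 1·t ≡ 0 (mod 2).
    So t ≡ 0 (mod 2).
    Then x = 17 + 42·0 = 17, valid modulo lcm(42, 4) = 84: x ≡ 17 (mod 84).
Verify: 17 mod 14 = 3, 17 mod 6 = 5, 17 mod 4 = 1.

x ≡ 17 (mod 84).


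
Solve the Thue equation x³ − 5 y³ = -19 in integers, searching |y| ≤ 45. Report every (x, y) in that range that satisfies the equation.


The equation is x³ - 5y³ = -19. For fixed y, x³ = 5·y³ − 19, so a solution requires the RHS to be a perfect cube.
Strategy: iterate y from -45 to 45, compute RHS = 5·y³ − 19, and check whether it is a (positive or negative) perfect cube.
Check small values of y:
  y = 0: RHS = -19 is not a perfect cube.
  y = 1: RHS = -14 is not a perfect cube.
  y = -1: RHS = -24 is not a perfect cube.
  y = 2: RHS = 21 is not a perfect cube.
  y = -2: RHS = -59 is not a perfect cube.
  y = 3: RHS = 116 is not a perfect cube.
  y = -3: RHS = -154 is not a perfect cube.
Continuing the search up to |y| = 45 finds no solutions either.
No (x, y) in the scanned range satisfies the equation.

No integer solutions with |y| ≤ 45.


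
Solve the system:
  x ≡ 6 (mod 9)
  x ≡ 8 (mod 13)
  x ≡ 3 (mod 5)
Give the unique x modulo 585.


Moduli 9, 13, 5 are pairwise coprime; by CRT there is a unique solution modulo M = 9 · 13 · 5 = 585.
Solve pairwise, accumulating the modulus:
  Start with x ≡ 6 (mod 9).
  Combine with x ≡ 8 (mod 13): since gcd(9, 13) = 1, we get a unique residue mod 117.
    Write x = 6 + 9·t and substitute into x ≡ 8 (mod 13): 9·t ≡ 8 − 6 = 2 (mod 13).
    The inverse of 9 mod 13 is 3 (since 9·3 = 27 = 2·13 + 1), so t ≡ 3·2 = 6 ≡ 6 (mod 13).
    Then x = 6 + 9·6 = 60, valid modulo lcm(9, 13) = 117: x ≡ 60 (mod 117).
  Combine with x ≡ 3 (mod 5): since gcd(117, 5) = 1, we get a unique residue mod 585.
    Write x = 60 + 117·t and substitute into x ≡ 3 (mod 5): 117·t ≡ 3 − 60 = -57 (mod 5).
    Reduce coefficients mod 5: 2·t ≡ 3 (mod 5).
    The inverse of 2 mod 5 is 3 (since 2·3 = 6 = 1·5 + 1), so t ≡ 3·3 = 9 ≡ 4 (mod 5).
    Then x = 60 + 117·4 = 528, valid modulo lcm(117, 5) = 585: x ≡ 528 (mod 585).
Verify: 528 mod 9 = 6 ✓, 528 mod 13 = 8 ✓, 528 mod 5 = 3 ✓.

x ≡ 528 (mod 585).


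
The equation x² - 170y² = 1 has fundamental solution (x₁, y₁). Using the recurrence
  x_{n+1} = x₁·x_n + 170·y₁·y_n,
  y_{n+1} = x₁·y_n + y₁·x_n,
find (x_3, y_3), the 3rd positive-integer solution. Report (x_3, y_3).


Step 1: Find the fundamental solution (x₁, y₁) of x² - 170y² = 1.
  Expand √170 as a continued fraction. a₀ = ⌊√170⌋ = 13; iterate m_{k+1} = d_k·a_k − m_k, d_{k+1} = (170 − m_{k+1}²)/d_k, a_{k+1} = ⌊(a₀ + m_{k+1})/d_{k+1}⌋ (starting m₀ = 0, d₀ = 1), with convergents p_k = a_k·p_{k-1} + p_{k-2}, q_k = a_k·q_{k-1} + q_{k-2} (p₋₁ = 1, q₋₁ = 0):
  k = 0: a₀ = 13; p₀/q₀ = 13/1; p₀² − 170·q₀² = 169 − 170 = -1.
  k = 1: m = 13, d = 1, a = ⌊(13 + 13)/1⌋ = 26; p/q = (26·13 + 1)/(26·1 + 0) = 339/26; p² − 170·q² = 114921 − 114920 = 1.
  The first convergent with p² − 170·q² = 1 gives the fundamental solution (x₁, y₁) = (339, 26).
Step 2: Apply the recurrence (x_{n+1}, y_{n+1}) = (x₁x_n + 170y₁y_n, x₁y_n + y₁x_n) repeatedly.
  From (x_1, y_1) = (339, 26): x_2 = 339·339 + 170·26·26 = 229841; y_2 = 339·26 + 26·339 = 17628.
  From (x_2, y_2) = (229841, 17628): x_3 = 339·229841 + 170·26·17628 = 155831859; y_3 = 339·17628 + 26·229841 = 11951758.
Step 3: Verify x_3² - 170·y_3² = 24283568279395881 - 24283568279395880 = 1 (should be 1). ✓

(x_1, y_1) = (339, 26); (x_3, y_3) = (155831859, 11951758).


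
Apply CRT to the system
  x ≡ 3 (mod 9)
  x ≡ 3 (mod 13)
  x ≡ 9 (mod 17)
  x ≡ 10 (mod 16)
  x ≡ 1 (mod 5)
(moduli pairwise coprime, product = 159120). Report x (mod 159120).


Product of moduli M = 9 · 13 · 17 · 16 · 5 = 159120.
Merge one congruence at a time:
  Start: x ≡ 3 (mod 9).
  Combine with x ≡ 3 (mod 13); new modulus lcm = 117.
    Write x = 3 + 9·t and substitute into x ≡ 3 (mod 13): 9·t ≡ 3 − 3 = 0 (mod 13).
    The inverse of 9 mod 13 is 3 (since 9·3 = 27 = 2·13 + 1), so t ≡ 3·0 = 0 ≡ 0 (mod 13).
    Then x = 3 + 9·0 = 3, valid modulo lcm(9, 13) = 117: x ≡ 3 (mod 117).
  Combine with x ≡ 9 (mod 17); new modulus lcm = 1989.
    Write x = 3 + 117·t and substitute into x ≡ 9 (mod 17): 117·t ≡ 9 − 3 = 6 (mod 17).
    Reduce coefficients mod 17: 15·t ≡ 6 (mod 17).
    The inverse of 15 mod 17 is 8 (since 15·8 = 120 = 7·17 + 1), so t ≡ 8·6 = 48 ≡ 14 (mod 17).
    Then x = 3 + 117·14 = 1641, valid modulo lcm(117, 17) = 1989: x ≡ 1641 (mod 1989).
  Combine with x ≡ 10 (mod 16); new modulus lcm = 31824.
    Write x = 1641 + 1989·t and substitute into x ≡ 10 (mod 16): 1989·t ≡ 10 − 1641 = -1631 (mod 16).
    Reduce coefficients mod 16: 5·t ≡ 1 (mod 16).
    The inverse of 5 mod 16 is 13 (since 5·13 = 65 = 4·16 + 1), so t ≡ 13·1 = 13 ≡ 13 (mod 16).
    Then x = 1641 + 1989·13 = 27498, valid modulo lcm(1989, 16) = 31824: x ≡ 27498 (mod 31824).
  Combine with x ≡ 1 (mod 5); new modulus lcm = 159120.
    Write x = 27498 + 31824·t and substitute into x ≡ 1 (mod 5): 31824·t ≡ 1 − 27498 = -27497 (mod 5).
    Reduce coefficients mod 5: 4·t ≡ 3 (mod 5).
    The inverse of 4 mod 5 is 4 (since 4·4 = 16 = 3·5 + 1), so t ≡ 4·3 = 12 ≡ 2 (mod 5).
    Then x = 27498 + 31824·2 = 91146, valid modulo lcm(31824, 5) = 159120: x ≡ 91146 (mod 159120).
Verify against each original: 91146 mod 9 = 3, 91146 mod 13 = 3, 91146 mod 17 = 9, 91146 mod 16 = 10, 91146 mod 5 = 1.

x ≡ 91146 (mod 159120).


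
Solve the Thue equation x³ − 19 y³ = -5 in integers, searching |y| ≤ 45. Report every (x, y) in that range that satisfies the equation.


The equation is x³ - 19y³ = -5. For fixed y, x³ = 19·y³ − 5, so a solution requires the RHS to be a perfect cube.
Strategy: iterate y from -45 to 45, compute RHS = 19·y³ − 5, and check whether it is a (positive or negative) perfect cube.
Check small values of y:
  y = 0: RHS = -5 is not a perfect cube.
  y = 1: RHS = 14 is not a perfect cube.
  y = -1: RHS = -24 is not a perfect cube.
  y = 2: RHS = 147 is not a perfect cube.
  y = -2: RHS = -157 is not a perfect cube.
  y = 3: RHS = 508 is not a perfect cube.
  y = -3: RHS = -518 is not a perfect cube.
Continuing the search up to |y| = 45 finds no solutions either.
No (x, y) in the scanned range satisfies the equation.

No integer solutions with |y| ≤ 45.


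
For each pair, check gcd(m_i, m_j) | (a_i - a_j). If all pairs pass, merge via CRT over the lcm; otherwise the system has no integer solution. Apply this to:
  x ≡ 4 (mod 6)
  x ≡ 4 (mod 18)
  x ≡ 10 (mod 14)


Moduli 6, 18, 14 are not pairwise coprime, so CRT works modulo lcm(m_i) when all pairwise compatibility conditions hold.
Pairwise compatibility: gcd(m_i, m_j) must divide a_i - a_j for every pair.
Merge one congruence at a time:
  Start: x ≡ 4 (mod 6).
  Combine with x ≡ 4 (mod 18): gcd(6, 18) = 6; 4 - 4 = 0, which IS divisible by 6, so compatible.
    Write x = 4 + 6·t and substitute into x ≡ 4 (mod 18): 6·t ≡ 4 − 4 = 0 (mod 18).
    Divide the congruence (and modulus) by g = 6: 1·t ≡ 0 (mod 3).
    So t ≡ 0 (mod 3).
    Then x = 4 + 6·0 = 4, valid modulo lcm(6, 18) = 18: x ≡ 4 (mod 18).
  Combine with x ≡ 10 (mod 14): gcd(18, 14) = 2; 10 - 4 = 6, which IS divisible by 2, so compatible.
    Write x = 4 + 18·t and substitute into x ≡ 10 (mod 14): 18·t ≡ 10 − 4 = 6 (mod 14).
    Divide the congruence (and modulus) by g = 2: 9·t ≡ 3 (mod 7).
    Reduce coefficients mod 7: 2·t ≡ 3 (mod 7).
    The inverse of 2 mod 7 is 4 (since 2·4 = 8 = 1·7 + 1), so t ≡ 4·3 = 12 ≡ 5 (mod 7).
    Then x = 4 + 18·5 = 94, valid modulo lcm(18, 14) = 126: x ≡ 94 (mod 126).
Verify: 94 mod 6 = 4, 94 mod 18 = 4, 94 mod 14 = 10.

x ≡ 94 (mod 126).


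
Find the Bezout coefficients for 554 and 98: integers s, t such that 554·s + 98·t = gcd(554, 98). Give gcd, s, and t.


Euclidean algorithm on (554, 98) — divide until remainder is 0:
  554 = 5 · 98 + 64
  98 = 1 · 64 + 34
  64 = 1 · 34 + 30
  34 = 1 · 30 + 4
  30 = 7 · 4 + 2
  4 = 2 · 2 + 0
gcd(554, 98) = 2.
Track Bezout coefficients alongside the remainders: start with r₀ = 554 = a·1 + b·0 (s = 1, t = 0) and r₁ = 98 = a·0 + b·1 (s = 0, t = 1); each new remainder r_{k+1} = r_{k-1} − q_k·r_k inherits s_{k+1} = s_{k-1} − q_k·s_k, t_{k+1} = t_{k-1} − q_k·t_k, so r_k = a·s_k + b·t_k at every step:
  q = 5: r = 64, s = 1 − 5·0 = 1, t = 0 − 5·1 = -5  (check: 554·1 + 98·(-5) = 64)
  q = 1: r = 34, s = 0 − 1·1 = -1, t = 1 − 1·(-5) = 6  (check: 554·(-1) + 98·6 = 34)
  q = 1: r = 30, s = 1 − 1·(-1) = 2, t = -5 − 1·6 = -11  (check: 554·2 + 98·(-11) = 30)
  q = 1: r = 4, s = -1 − 1·2 = -3, t = 6 − 1·(-11) = 17  (check: 554·(-3) + 98·17 = 4)
  q = 7: r = 2, s = 2 − 7·(-3) = 23, t = -11 − 7·17 = -130  (check: 554·23 + 98·(-130) = 2)
The row with r = 2 (the gcd) gives the Bezout coefficients s = 23, t = -130.
Result: 554 · (23) + 98 · (-130) = 2.

gcd(554, 98) = 2; s = 23, t = -130 (check: 554·23 + 98·(-130) = 2).


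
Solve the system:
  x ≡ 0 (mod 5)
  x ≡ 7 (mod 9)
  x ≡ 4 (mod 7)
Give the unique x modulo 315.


Moduli 5, 9, 7 are pairwise coprime; by CRT there is a unique solution modulo M = 5 · 9 · 7 = 315.
Solve pairwise, accumulating the modulus:
  Start with x ≡ 0 (mod 5).
  Combine with x ≡ 7 (mod 9): since gcd(5, 9) = 1, we get a unique residue mod 45.
    Write x = 0 + 5·t and substitute into x ≡ 7 (mod 9): 5·t ≡ 7 − 0 = 7 (mod 9).
    The inverse of 5 mod 9 is 2 (since 5·2 = 10 = 1·9 + 1), so t ≡ 2·7 = 14 ≡ 5 (mod 9).
    Then x = 0 + 5·5 = 25, valid modulo lcm(5, 9) = 45: x ≡ 25 (mod 45).
  Combine with x ≡ 4 (mod 7): since gcd(45, 7) = 1, we get a unique residue mod 315.
    Write x = 25 + 45·t and substitute into x ≡ 4 (mod 7): 45·t ≡ 4 − 25 = -21 (mod 7).
    Reduce coefficients mod 7: 3·t ≡ 0 (mod 7).
    The inverse of 3 mod 7 is 5 (since 3·5 = 15 = 2·7 + 1), so t ≡ 5·0 = 0 ≡ 0 (mod 7).
    Then x = 25 + 45·0 = 25, valid modulo lcm(45, 7) = 315: x ≡ 25 (mod 315).
Verify: 25 mod 5 = 0 ✓, 25 mod 9 = 7 ✓, 25 mod 7 = 4 ✓.

x ≡ 25 (mod 315).


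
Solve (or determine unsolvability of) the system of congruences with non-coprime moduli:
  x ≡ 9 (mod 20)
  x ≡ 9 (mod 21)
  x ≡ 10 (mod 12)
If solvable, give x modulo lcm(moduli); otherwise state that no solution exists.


Moduli 20, 21, 12 are not pairwise coprime, so CRT works modulo lcm(m_i) when all pairwise compatibility conditions hold.
Pairwise compatibility: gcd(m_i, m_j) must divide a_i - a_j for every pair.
Merge one congruence at a time:
  Start: x ≡ 9 (mod 20).
  Combine with x ≡ 9 (mod 21): gcd(20, 21) = 1; 9 - 9 = 0, which IS divisible by 1, so compatible.
    Write x = 9 + 20·t and substitute into x ≡ 9 (mod 21): 20·t ≡ 9 − 9 = 0 (mod 21).
    The inverse of 20 mod 21 is 20 (since 20·20 = 400 = 19·21 + 1), so t ≡ 20·0 = 0 ≡ 0 (mod 21).
    Then x = 9 + 20·0 = 9, valid modulo lcm(20, 21) = 420: x ≡ 9 (mod 420).
  Combine with x ≡ 10 (mod 12): gcd(420, 12) = 12, and 10 - 9 = 1 is NOT divisible by 12.
    ⇒ system is inconsistent (no integer solution).

No solution (the system is inconsistent).


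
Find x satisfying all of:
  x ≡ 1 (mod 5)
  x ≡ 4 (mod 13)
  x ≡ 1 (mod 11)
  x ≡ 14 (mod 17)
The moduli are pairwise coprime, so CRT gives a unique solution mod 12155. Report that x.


Product of moduli M = 5 · 13 · 11 · 17 = 12155.
Merge one congruence at a time:
  Start: x ≡ 1 (mod 5).
  Combine with x ≡ 4 (mod 13); new modulus lcm = 65.
    Write x = 1 + 5·t and substitute into x ≡ 4 (mod 13): 5·t ≡ 4 − 1 = 3 (mod 13).
    The inverse of 5 mod 13 is 8 (since 5·8 = 40 = 3·13 + 1), so t ≡ 8·3 = 24 ≡ 11 (mod 13).
    Then x = 1 + 5·11 = 56, valid modulo lcm(5, 13) = 65: x ≡ 56 (mod 65).
  Combine with x ≡ 1 (mod 11); new modulus lcm = 715.
    Write x = 56 + 65·t and substitute into x ≡ 1 (mod 11): 65·t ≡ 1 − 56 = -55 (mod 11).
    Reduce coefficients mod 11: 10·t ≡ 0 (mod 11).
    The inverse of 10 mod 11 is 10 (since 10·10 = 100 = 9·11 + 1), so t ≡ 10·0 = 0 ≡ 0 (mod 11).
    Then x = 56 + 65·0 = 56, valid modulo lcm(65, 11) = 715: x ≡ 56 (mod 715).
  Combine with x ≡ 14 (mod 17); new modulus lcm = 12155.
    Write x = 56 + 715·t and substitute into x ≡ 14 (mod 17): 715·t ≡ 14 − 56 = -42 (mod 17).
    Reduce coefficients mod 17: 1·t ≡ 9 (mod 17).
    So t ≡ 9 (mod 17).
    Then x = 56 + 715·9 = 6491, valid modulo lcm(715, 17) = 12155: x ≡ 6491 (mod 12155).
Verify against each original: 6491 mod 5 = 1, 6491 mod 13 = 4, 6491 mod 11 = 1, 6491 mod 17 = 14.

x ≡ 6491 (mod 12155).


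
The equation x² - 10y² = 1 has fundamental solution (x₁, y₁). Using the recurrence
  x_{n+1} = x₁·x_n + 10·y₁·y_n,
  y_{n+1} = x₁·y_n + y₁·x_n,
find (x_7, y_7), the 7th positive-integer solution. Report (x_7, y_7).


Step 1: Find the fundamental solution (x₁, y₁) of x² - 10y² = 1.
  Expand √10 as a continued fraction. a₀ = ⌊√10⌋ = 3; iterate m_{k+1} = d_k·a_k − m_k, d_{k+1} = (10 − m_{k+1}²)/d_k, a_{k+1} = ⌊(a₀ + m_{k+1})/d_{k+1}⌋ (starting m₀ = 0, d₀ = 1), with convergents p_k = a_k·p_{k-1} + p_{k-2}, q_k = a_k·q_{k-1} + q_{k-2} (p₋₁ = 1, q₋₁ = 0):
  k = 0: a₀ = 3; p₀/q₀ = 3/1; p₀² − 10·q₀² = 9 − 10 = -1.
  k = 1: m = 3, d = 1, a = ⌊(3 + 3)/1⌋ = 6; p/q = (6·3 + 1)/(6·1 + 0) = 19/6; p² − 10·q² = 361 − 360 = 1.
  The first convergent with p² − 10·q² = 1 gives the fundamental solution (x₁, y₁) = (19, 6).
Step 2: Apply the recurrence (x_{n+1}, y_{n+1}) = (x₁x_n + 10y₁y_n, x₁y_n + y₁x_n) repeatedly.
  From (x_1, y_1) = (19, 6): x_2 = 19·19 + 10·6·6 = 721; y_2 = 19·6 + 6·19 = 228.
  From (x_2, y_2) = (721, 228): x_3 = 19·721 + 10·6·228 = 27379; y_3 = 19·228 + 6·721 = 8658.
  From (x_3, y_3) = (27379, 8658): x_4 = 19·27379 + 10·6·8658 = 1039681; y_4 = 19·8658 + 6·27379 = 328776.
  From (x_4, y_4) = (1039681, 328776): x_5 = 19·1039681 + 10·6·328776 = 39480499; y_5 = 19·328776 + 6·1039681 = 12484830.
  From (x_5, y_5) = (39480499, 12484830): x_6 = 19·39480499 + 10·6·12484830 = 1499219281; y_6 = 19·12484830 + 6·39480499 = 474094764.
  From (x_6, y_6) = (1499219281, 474094764): x_7 = 19·1499219281 + 10·6·474094764 = 56930852179; y_7 = 19·474094764 + 6·1499219281 = 18003116202.
Step 3: Verify x_7² - 10·y_7² = 3241121929827149048041 - 3241121929827149048040 = 1 (should be 1). ✓

(x_1, y_1) = (19, 6); (x_7, y_7) = (56930852179, 18003116202).


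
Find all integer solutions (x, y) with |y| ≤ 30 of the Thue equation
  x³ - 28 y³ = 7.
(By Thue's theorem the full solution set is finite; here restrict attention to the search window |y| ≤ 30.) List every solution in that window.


The equation is x³ - 28y³ = 7. For fixed y, x³ = 28·y³ + 7, so a solution requires the RHS to be a perfect cube.
Strategy: iterate y from -30 to 30, compute RHS = 28·y³ + 7, and check whether it is a (positive or negative) perfect cube.
Check small values of y:
  y = 0: RHS = 7 is not a perfect cube.
  y = 1: RHS = 35 is not a perfect cube.
  y = -1: RHS = -21 is not a perfect cube.
  y = 2: RHS = 231 is not a perfect cube.
  y = -2: RHS = -217 is not a perfect cube.
  y = 3: RHS = 763 is not a perfect cube.
  y = -3: RHS = -749 is not a perfect cube.
Continuing the search up to |y| = 30 finds no solutions either.
No (x, y) in the scanned range satisfies the equation.

No integer solutions with |y| ≤ 30.


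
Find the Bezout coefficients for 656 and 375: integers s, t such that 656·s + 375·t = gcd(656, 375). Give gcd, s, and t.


Euclidean algorithm on (656, 375) — divide until remainder is 0:
  656 = 1 · 375 + 281
  375 = 1 · 281 + 94
  281 = 2 · 94 + 93
  94 = 1 · 93 + 1
  93 = 93 · 1 + 0
gcd(656, 375) = 1.
Track Bezout coefficients alongside the remainders: start with r₀ = 656 = a·1 + b·0 (s = 1, t = 0) and r₁ = 375 = a·0 + b·1 (s = 0, t = 1); each new remainder r_{k+1} = r_{k-1} − q_k·r_k inherits s_{k+1} = s_{k-1} − q_k·s_k, t_{k+1} = t_{k-1} − q_k·t_k, so r_k = a·s_k + b·t_k at every step:
  q = 1: r = 281, s = 1 − 1·0 = 1, t = 0 − 1·1 = -1  (check: 656·1 + 375·(-1) = 281)
  q = 1: r = 94, s = 0 − 1·1 = -1, t = 1 − 1·(-1) = 2  (check: 656·(-1) + 375·2 = 94)
  q = 2: r = 93, s = 1 − 2·(-1) = 3, t = -1 − 2·2 = -5  (check: 656·3 + 375·(-5) = 93)
  q = 1: r = 1, s = -1 − 1·3 = -4, t = 2 − 1·(-5) = 7  (check: 656·(-4) + 375·7 = 1)
The row with r = 1 (the gcd) gives the Bezout coefficients s = -4, t = 7.
Result: 656 · (-4) + 375 · (7) = 1.

gcd(656, 375) = 1; s = -4, t = 7 (check: 656·(-4) + 375·7 = 1).


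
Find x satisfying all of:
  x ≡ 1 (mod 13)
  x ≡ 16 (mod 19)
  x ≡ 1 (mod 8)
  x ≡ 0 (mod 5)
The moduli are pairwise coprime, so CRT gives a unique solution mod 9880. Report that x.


Product of moduli M = 13 · 19 · 8 · 5 = 9880.
Merge one congruence at a time:
  Start: x ≡ 1 (mod 13).
  Combine with x ≡ 16 (mod 19); new modulus lcm = 247.
    Write x = 1 + 13·t and substitute into x ≡ 16 (mod 19): 13·t ≡ 16 − 1 = 15 (mod 19).
    The inverse of 13 mod 19 is 3 (since 13·3 = 39 = 2·19 + 1), so t ≡ 3·15 = 45 ≡ 7 (mod 19).
    Then x = 1 + 13·7 = 92, valid modulo lcm(13, 19) = 247: x ≡ 92 (mod 247).
  Combine with x ≡ 1 (mod 8); new modulus lcm = 1976.
    Write x = 92 + 247·t and substitute into x ≡ 1 (mod 8): 247·t ≡ 1 − 92 = -91 (mod 8).
    Reduce coefficients mod 8: 7·t ≡ 5 (mod 8).
    The inverse of 7 mod 8 is 7 (since 7·7 = 49 = 6·8 + 1), so t ≡ 7·5 = 35 ≡ 3 (mod 8).
    Then x = 92 + 247·3 = 833, valid modulo lcm(247, 8) = 1976: x ≡ 833 (mod 1976).
  Combine with x ≡ 0 (mod 5); new modulus lcm = 9880.
    Write x = 833 + 1976·t and substitute into x ≡ 0 (mod 5): 1976·t ≡ 0 − 833 = -833 (mod 5).
    Reduce coefficients mod 5: 1·t ≡ 2 (mod 5).
    So t ≡ 2 (mod 5).
    Then x = 833 + 1976·2 = 4785, valid modulo lcm(1976, 5) = 9880: x ≡ 4785 (mod 9880).
Verify against each original: 4785 mod 13 = 1, 4785 mod 19 = 16, 4785 mod 8 = 1, 4785 mod 5 = 0.

x ≡ 4785 (mod 9880).


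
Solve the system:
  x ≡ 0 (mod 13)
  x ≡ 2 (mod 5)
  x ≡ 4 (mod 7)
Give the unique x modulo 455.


Moduli 13, 5, 7 are pairwise coprime; by CRT there is a unique solution modulo M = 13 · 5 · 7 = 455.
Solve pairwise, accumulating the modulus:
  Start with x ≡ 0 (mod 13).
  Combine with x ≡ 2 (mod 5): since gcd(13, 5) = 1, we get a unique residue mod 65.
    Write x = 0 + 13·t and substitute into x ≡ 2 (mod 5): 13·t ≡ 2 − 0 = 2 (mod 5).
    Reduce coefficients mod 5: 3·t ≡ 2 (mod 5).
    The inverse of 3 mod 5 is 2 (since 3·2 = 6 = 1·5 + 1), so t ≡ 2·2 = 4 ≡ 4 (mod 5).
    Then x = 0 + 13·4 = 52, valid modulo lcm(13, 5) = 65: x ≡ 52 (mod 65).
  Combine with x ≡ 4 (mod 7): since gcd(65, 7) = 1, we get a unique residue mod 455.
    Write x = 52 + 65·t and substitute into x ≡ 4 (mod 7): 65·t ≡ 4 − 52 = -48 (mod 7).
    Reduce coefficients mod 7: 2·t ≡ 1 (mod 7).
    The inverse of 2 mod 7 is 4 (since 2·4 = 8 = 1·7 + 1), so t ≡ 4·1 = 4 ≡ 4 (mod 7).
    Then x = 52 + 65·4 = 312, valid modulo lcm(65, 7) = 455: x ≡ 312 (mod 455).
Verify: 312 mod 13 = 0 ✓, 312 mod 5 = 2 ✓, 312 mod 7 = 4 ✓.

x ≡ 312 (mod 455).


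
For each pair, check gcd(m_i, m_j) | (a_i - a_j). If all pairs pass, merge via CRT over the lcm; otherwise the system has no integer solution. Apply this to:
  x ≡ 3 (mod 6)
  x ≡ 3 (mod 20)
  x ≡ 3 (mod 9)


Moduli 6, 20, 9 are not pairwise coprime, so CRT works modulo lcm(m_i) when all pairwise compatibility conditions hold.
Pairwise compatibility: gcd(m_i, m_j) must divide a_i - a_j for every pair.
Merge one congruence at a time:
  Start: x ≡ 3 (mod 6).
  Combine with x ≡ 3 (mod 20): gcd(6, 20) = 2; 3 - 3 = 0, which IS divisible by 2, so compatible.
    Write x = 3 + 6·t and substitute into x ≡ 3 (mod 20): 6·t ≡ 3 − 3 = 0 (mod 20).
    Divide the congruence (and modulus) by g = 2: 3·t ≡ 0 (mod 10).
    The inverse of 3 mod 10 is 7 (since 3·7 = 21 = 2·10 + 1), so t ≡ 7·0 = 0 ≡ 0 (mod 10).
    Then x = 3 + 6·0 = 3, valid modulo lcm(6, 20) = 60: x ≡ 3 (mod 60).
  Combine with x ≡ 3 (mod 9): gcd(60, 9) = 3; 3 - 3 = 0, which IS divisible by 3, so compatible.
    Write x = 3 + 60·t and substitute into x ≡ 3 (mod 9): 60·t ≡ 3 − 3 = 0 (mod 9).
    Divide the congruence (and modulus) by g = 3: 20·t ≡ 0 (mod 3).
    Reduce coefficients mod 3: 2·t ≡ 0 (mod 3).
    The inverse of 2 mod 3 is 2 (since 2·2 = 4 = 1·3 + 1), so t ≡ 2·0 = 0 ≡ 0 (mod 3).
    Then x = 3 + 60·0 = 3, valid modulo lcm(60, 9) = 180: x ≡ 3 (mod 180).
Verify: 3 mod 6 = 3, 3 mod 20 = 3, 3 mod 9 = 3.

x ≡ 3 (mod 180).


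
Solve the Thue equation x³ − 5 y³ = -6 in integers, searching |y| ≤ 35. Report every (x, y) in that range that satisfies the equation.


The equation is x³ - 5y³ = -6. For fixed y, x³ = 5·y³ − 6, so a solution requires the RHS to be a perfect cube.
Strategy: iterate y from -35 to 35, compute RHS = 5·y³ − 6, and check whether it is a (positive or negative) perfect cube.
Check small values of y:
  y = 0: RHS = -6 is not a perfect cube.
  y = 1: RHS = -1 = (-1)³ ⇒ x = -1 works.
  y = -1: RHS = -11 is not a perfect cube.
  y = 2: RHS = 34 is not a perfect cube.
  y = -2: RHS = -46 is not a perfect cube.
  y = 3: RHS = 129 is not a perfect cube.
  y = -3: RHS = -141 is not a perfect cube.
Continuing the search up to |y| = 35 finds no further solutions beyond those listed.
Collected solutions: (-1, 1).

Solutions (with |y| ≤ 35): (-1, 1).


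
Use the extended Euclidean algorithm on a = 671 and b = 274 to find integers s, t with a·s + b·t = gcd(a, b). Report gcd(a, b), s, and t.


Euclidean algorithm on (671, 274) — divide until remainder is 0:
  671 = 2 · 274 + 123
  274 = 2 · 123 + 28
  123 = 4 · 28 + 11
  28 = 2 · 11 + 6
  11 = 1 · 6 + 5
  6 = 1 · 5 + 1
  5 = 5 · 1 + 0
gcd(671, 274) = 1.
Track Bezout coefficients alongside the remainders: start with r₀ = 671 = a·1 + b·0 (s = 1, t = 0) and r₁ = 274 = a·0 + b·1 (s = 0, t = 1); each new remainder r_{k+1} = r_{k-1} − q_k·r_k inherits s_{k+1} = s_{k-1} − q_k·s_k, t_{k+1} = t_{k-1} − q_k·t_k, so r_k = a·s_k + b·t_k at every step:
  q = 2: r = 123, s = 1 − 2·0 = 1, t = 0 − 2·1 = -2  (check: 671·1 + 274·(-2) = 123)
  q = 2: r = 28, s = 0 − 2·1 = -2, t = 1 − 2·(-2) = 5  (check: 671·(-2) + 274·5 = 28)
  q = 4: r = 11, s = 1 − 4·(-2) = 9, t = -2 − 4·5 = -22  (check: 671·9 + 274·(-22) = 11)
  q = 2: r = 6, s = -2 − 2·9 = -20, t = 5 − 2·(-22) = 49  (check: 671·(-20) + 274·49 = 6)
  q = 1: r = 5, s = 9 − 1·(-20) = 29, t = -22 − 1·49 = -71  (check: 671·29 + 274·(-71) = 5)
  q = 1: r = 1, s = -20 − 1·29 = -49, t = 49 − 1·(-71) = 120  (check: 671·(-49) + 274·120 = 1)
The row with r = 1 (the gcd) gives the Bezout coefficients s = -49, t = 120.
Result: 671 · (-49) + 274 · (120) = 1.

gcd(671, 274) = 1; s = -49, t = 120 (check: 671·(-49) + 274·120 = 1).


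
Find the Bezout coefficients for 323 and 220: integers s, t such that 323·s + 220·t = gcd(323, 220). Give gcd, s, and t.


Euclidean algorithm on (323, 220) — divide until remainder is 0:
  323 = 1 · 220 + 103
  220 = 2 · 103 + 14
  103 = 7 · 14 + 5
  14 = 2 · 5 + 4
  5 = 1 · 4 + 1
  4 = 4 · 1 + 0
gcd(323, 220) = 1.
Track Bezout coefficients alongside the remainders: start with r₀ = 323 = a·1 + b·0 (s = 1, t = 0) and r₁ = 220 = a·0 + b·1 (s = 0, t = 1); each new remainder r_{k+1} = r_{k-1} − q_k·r_k inherits s_{k+1} = s_{k-1} − q_k·s_k, t_{k+1} = t_{k-1} − q_k·t_k, so r_k = a·s_k + b·t_k at every step:
  q = 1: r = 103, s = 1 − 1·0 = 1, t = 0 − 1·1 = -1  (check: 323·1 + 220·(-1) = 103)
  q = 2: r = 14, s = 0 − 2·1 = -2, t = 1 − 2·(-1) = 3  (check: 323·(-2) + 220·3 = 14)
  q = 7: r = 5, s = 1 − 7·(-2) = 15, t = -1 − 7·3 = -22  (check: 323·15 + 220·(-22) = 5)
  q = 2: r = 4, s = -2 − 2·15 = -32, t = 3 − 2·(-22) = 47  (check: 323·(-32) + 220·47 = 4)
  q = 1: r = 1, s = 15 − 1·(-32) = 47, t = -22 − 1·47 = -69  (check: 323·47 + 220·(-69) = 1)
The row with r = 1 (the gcd) gives the Bezout coefficients s = 47, t = -69.
Result: 323 · (47) + 220 · (-69) = 1.

gcd(323, 220) = 1; s = 47, t = -69 (check: 323·47 + 220·(-69) = 1).


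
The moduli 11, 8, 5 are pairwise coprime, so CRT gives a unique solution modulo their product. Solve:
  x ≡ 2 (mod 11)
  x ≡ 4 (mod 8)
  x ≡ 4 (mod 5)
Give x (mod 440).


Moduli 11, 8, 5 are pairwise coprime; by CRT there is a unique solution modulo M = 11 · 8 · 5 = 440.
Solve pairwise, accumulating the modulus:
  Start with x ≡ 2 (mod 11).
  Combine with x ≡ 4 (mod 8): since gcd(11, 8) = 1, we get a unique residue mod 88.
    Write x = 2 + 11·t and substitute into x ≡ 4 (mod 8): 11·t ≡ 4 − 2 = 2 (mod 8).
    Reduce coefficients mod 8: 3·t ≡ 2 (mod 8).
    The inverse of 3 mod 8 is 3 (since 3·3 = 9 = 1·8 + 1), so t ≡ 3·2 = 6 ≡ 6 (mod 8).
    Then x = 2 + 11·6 = 68, valid modulo lcm(11, 8) = 88: x ≡ 68 (mod 88).
  Combine with x ≡ 4 (mod 5): since gcd(88, 5) = 1, we get a unique residue mod 440.
    Write x = 68 + 88·t and substitute into x ≡ 4 (mod 5): 88·t ≡ 4 − 68 = -64 (mod 5).
    Reduce coefficients mod 5: 3·t ≡ 1 (mod 5).
    The inverse of 3 mod 5 is 2 (since 3·2 = 6 = 1·5 + 1), so t ≡ 2·1 = 2 ≡ 2 (mod 5).
    Then x = 68 + 88·2 = 244, valid modulo lcm(88, 5) = 440: x ≡ 244 (mod 440).
Verify: 244 mod 11 = 2 ✓, 244 mod 8 = 4 ✓, 244 mod 5 = 4 ✓.

x ≡ 244 (mod 440).


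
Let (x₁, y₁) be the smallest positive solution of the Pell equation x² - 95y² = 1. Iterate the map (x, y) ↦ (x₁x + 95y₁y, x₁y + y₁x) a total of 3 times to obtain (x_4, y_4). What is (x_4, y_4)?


Step 1: Find the fundamental solution (x₁, y₁) of x² - 95y² = 1.
  Expand √95 as a continued fraction. a₀ = ⌊√95⌋ = 9; iterate m_{k+1} = d_k·a_k − m_k, d_{k+1} = (95 − m_{k+1}²)/d_k, a_{k+1} = ⌊(a₀ + m_{k+1})/d_{k+1}⌋ (starting m₀ = 0, d₀ = 1), with convergents p_k = a_k·p_{k-1} + p_{k-2}, q_k = a_k·q_{k-1} + q_{k-2} (p₋₁ = 1, q₋₁ = 0):
  k = 0: a₀ = 9; p₀/q₀ = 9/1; p₀² − 95·q₀² = 81 − 95 = -14.
  k = 1: m = 9, d = 14, a = ⌊(9 + 9)/14⌋ = 1; p/q = (1·9 + 1)/(1·1 + 0) = 10/1; p² − 95·q² = 100 − 95 = 5.
  k = 2: m = 5, d = 5, a = ⌊(9 + 5)/5⌋ = 2; p/q = (2·10 + 9)/(2·1 + 1) = 29/3; p² − 95·q² = 841 − 855 = -14.
  k = 3: m = 5, d = 14, a = ⌊(9 + 5)/14⌋ = 1; p/q = (1·29 + 10)/(1·3 + 1) = 39/4; p² − 95·q² = 1521 − 1520 = 1.
  The first convergent with p² − 95·q² = 1 gives the fundamental solution (x₁, y₁) = (39, 4).
Step 2: Apply the recurrence (x_{n+1}, y_{n+1}) = (x₁x_n + 95y₁y_n, x₁y_n + y₁x_n) repeatedly.
  From (x_1, y_1) = (39, 4): x_2 = 39·39 + 95·4·4 = 3041; y_2 = 39·4 + 4·39 = 312.
  From (x_2, y_2) = (3041, 312): x_3 = 39·3041 + 95·4·312 = 237159; y_3 = 39·312 + 4·3041 = 24332.
  From (x_3, y_3) = (237159, 24332): x_4 = 39·237159 + 95·4·24332 = 18495361; y_4 = 39·24332 + 4·237159 = 1897584.
Step 3: Verify x_4² - 95·y_4² = 342078378520321 - 342078378520320 = 1 (should be 1). ✓

(x_1, y_1) = (39, 4); (x_4, y_4) = (18495361, 1897584).


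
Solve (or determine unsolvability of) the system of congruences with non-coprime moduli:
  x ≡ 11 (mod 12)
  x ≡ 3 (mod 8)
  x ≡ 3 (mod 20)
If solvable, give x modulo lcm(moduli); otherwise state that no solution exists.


Moduli 12, 8, 20 are not pairwise coprime, so CRT works modulo lcm(m_i) when all pairwise compatibility conditions hold.
Pairwise compatibility: gcd(m_i, m_j) must divide a_i - a_j for every pair.
Merge one congruence at a time:
  Start: x ≡ 11 (mod 12).
  Combine with x ≡ 3 (mod 8): gcd(12, 8) = 4; 3 - 11 = -8, which IS divisible by 4, so compatible.
    Write x = 11 + 12·t and substitute into x ≡ 3 (mod 8): 12·t ≡ 3 − 11 = -8 (mod 8).
    Divide the congruence (and modulus) by g = 4: 3·t ≡ -2 (mod 2).
    Reduce coefficients mod 2: 1·t ≡ 0 (mod 2).
    So t ≡ 0 (mod 2).
    Then x = 11 + 12·0 = 11, valid modulo lcm(12, 8) = 24: x ≡ 11 (mod 24).
  Combine with x ≡ 3 (mod 20): gcd(24, 20) = 4; 3 - 11 = -8, which IS divisible by 4, so compatible.
    Write x = 11 + 24·t and substitute into x ≡ 3 (mod 20): 24·t ≡ 3 − 11 = -8 (mod 20).
    Divide the congruence (and modulus) by g = 4: 6·t ≡ -2 (mod 5).
    Reduce coefficients mod 5: 1·t ≡ 3 (mod 5).
    So t ≡ 3 (mod 5).
    Then x = 11 + 24·3 = 83, valid modulo lcm(24, 20) = 120: x ≡ 83 (mod 120).
Verify: 83 mod 12 = 11, 83 mod 8 = 3, 83 mod 20 = 3.

x ≡ 83 (mod 120).


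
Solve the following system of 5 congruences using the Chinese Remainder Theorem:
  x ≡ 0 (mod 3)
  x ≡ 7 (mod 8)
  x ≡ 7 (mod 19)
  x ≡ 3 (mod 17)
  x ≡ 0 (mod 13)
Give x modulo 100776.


Product of moduli M = 3 · 8 · 19 · 17 · 13 = 100776.
Merge one congruence at a time:
  Start: x ≡ 0 (mod 3).
  Combine with x ≡ 7 (mod 8); new modulus lcm = 24.
    Write x = 0 + 3·t and substitute into x ≡ 7 (mod 8): 3·t ≡ 7 − 0 = 7 (mod 8).
    The inverse of 3 mod 8 is 3 (since 3·3 = 9 = 1·8 + 1), so t ≡ 3·7 = 21 ≡ 5 (mod 8).
    Then x = 0 + 3·5 = 15, valid modulo lcm(3, 8) = 24: x ≡ 15 (mod 24).
  Combine with x ≡ 7 (mod 19); new modulus lcm = 456.
    Write x = 15 + 24·t and substitute into x ≡ 7 (mod 19): 24·t ≡ 7 − 15 = -8 (mod 19).
    Reduce coefficients mod 19: 5·t ≡ 11 (mod 19).
    The inverse of 5 mod 19 is 4 (since 5·4 = 20 = 1·19 + 1), so t ≡ 4·11 = 44 ≡ 6 (mod 19).
    Then x = 15 + 24·6 = 159, valid modulo lcm(24, 19) = 456: x ≡ 159 (mod 456).
  Combine with x ≡ 3 (mod 17); new modulus lcm = 7752.
    Write x = 159 + 456·t and substitute into x ≡ 3 (mod 17): 456·t ≡ 3 − 159 = -156 (mod 17).
    Reduce coefficients mod 17: 14·t ≡ 14 (mod 17).
    The inverse of 14 mod 17 is 11 (since 14·11 = 154 = 9·17 + 1), so t ≡ 11·14 = 154 ≡ 1 (mod 17).
    Then x = 159 + 456·1 = 615, valid modulo lcm(456, 17) = 7752: x ≡ 615 (mod 7752).
  Combine with x ≡ 0 (mod 13); new modulus lcm = 100776.
    Write x = 615 + 7752·t and substitute into x ≡ 0 (mod 13): 7752·t ≡ 0 − 615 = -615 (mod 13).
    Reduce coefficients mod 13: 4·t ≡ 9 (mod 13).
    The inverse of 4 mod 13 is 10 (since 4·10 = 40 = 3·13 + 1), so t ≡ 10·9 = 90 ≡ 12 (mod 13).
    Then x = 615 + 7752·12 = 93639, valid modulo lcm(7752, 13) = 100776: x ≡ 93639 (mod 100776).
Verify against each original: 93639 mod 3 = 0, 93639 mod 8 = 7, 93639 mod 19 = 7, 93639 mod 17 = 3, 93639 mod 13 = 0.

x ≡ 93639 (mod 100776).


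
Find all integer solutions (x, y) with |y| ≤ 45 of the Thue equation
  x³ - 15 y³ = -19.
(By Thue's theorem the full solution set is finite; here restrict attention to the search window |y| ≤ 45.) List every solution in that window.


The equation is x³ - 15y³ = -19. For fixed y, x³ = 15·y³ − 19, so a solution requires the RHS to be a perfect cube.
Strategy: iterate y from -45 to 45, compute RHS = 15·y³ − 19, and check whether it is a (positive or negative) perfect cube.
Check small values of y:
  y = 0: RHS = -19 is not a perfect cube.
  y = 1: RHS = -4 is not a perfect cube.
  y = -1: RHS = -34 is not a perfect cube.
  y = 2: RHS = 101 is not a perfect cube.
  y = -2: RHS = -139 is not a perfect cube.
  y = 3: RHS = 386 is not a perfect cube.
  y = -3: RHS = -424 is not a perfect cube.
Continuing the search up to |y| = 45 finds no solutions either.
No (x, y) in the scanned range satisfies the equation.

No integer solutions with |y| ≤ 45.


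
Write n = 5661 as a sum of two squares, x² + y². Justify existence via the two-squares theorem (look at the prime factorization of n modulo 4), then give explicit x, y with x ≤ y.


Step 1: Factor n = 5661 = 3^2 · 17 · 37.
Step 2: Check the mod-4 condition on each prime factor: 3 ≡ 3 (mod 4), exponent 2 (must be even); 17 ≡ 1 (mod 4), exponent 1; 37 ≡ 1 (mod 4), exponent 1.
All primes ≡ 3 (mod 4) appear to even exponent (or don't appear), so by the two-squares theorem n IS expressible as a sum of two squares.
Step 3: Build a representation. Group n = k² · m with k = 3 and m = 17 · 37 = 629 (a product of primes ≡ 1 (mod 4)); a representation of m scales to one of n via (k·x)² + (k·y)² = k²(x² + y²). Each prime p ≡ 1 (mod 4) is itself a sum of two squares; find a² by testing p − a² for a perfect square:
  17: 17 − 1² = 16 = 4² ⇒ 17 = 1² + 4².
  37: 37 − 1² = 36 = 6² ⇒ 37 = 1² + 6².
  Combine using the Brahmagupta–Fibonacci identity (a² + b²)(c² + d²) = (ac − bd)² + (ad + bc)² = (ac + bd)² + (ad − bc)²:
  17 · 37 = 629: from (1² + 4²)(1² + 6²), take (1·1 − 4·6, 1·6 + 4·1) = (1 − 24, 6 + 4) = (-23, 10); dropping signs (only squares matter) gives (23, 10); check 23² + 10² = 529 + 100 = 629 ✓.
  Scale by k = 3: (3·23, 3·10) = (69, 30).
Step 4: Order so x ≤ y and verify: 30² + 69² = 900 + 4761 = 5661 = n. ✓

n = 5661 = 30² + 69² (one valid representation with x ≤ y).


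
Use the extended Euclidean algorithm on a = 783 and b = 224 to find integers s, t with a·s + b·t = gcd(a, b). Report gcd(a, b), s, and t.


Euclidean algorithm on (783, 224) — divide until remainder is 0:
  783 = 3 · 224 + 111
  224 = 2 · 111 + 2
  111 = 55 · 2 + 1
  2 = 2 · 1 + 0
gcd(783, 224) = 1.
Track Bezout coefficients alongside the remainders: start with r₀ = 783 = a·1 + b·0 (s = 1, t = 0) and r₁ = 224 = a·0 + b·1 (s = 0, t = 1); each new remainder r_{k+1} = r_{k-1} − q_k·r_k inherits s_{k+1} = s_{k-1} − q_k·s_k, t_{k+1} = t_{k-1} − q_k·t_k, so r_k = a·s_k + b·t_k at every step:
  q = 3: r = 111, s = 1 − 3·0 = 1, t = 0 − 3·1 = -3  (check: 783·1 + 224·(-3) = 111)
  q = 2: r = 2, s = 0 − 2·1 = -2, t = 1 − 2·(-3) = 7  (check: 783·(-2) + 224·7 = 2)
  q = 55: r = 1, s = 1 − 55·(-2) = 111, t = -3 − 55·7 = -388  (check: 783·111 + 224·(-388) = 1)
The row with r = 1 (the gcd) gives the Bezout coefficients s = 111, t = -388.
Result: 783 · (111) + 224 · (-388) = 1.

gcd(783, 224) = 1; s = 111, t = -388 (check: 783·111 + 224·(-388) = 1).


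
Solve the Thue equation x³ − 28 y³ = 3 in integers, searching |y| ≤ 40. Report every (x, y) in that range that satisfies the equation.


The equation is x³ - 28y³ = 3. For fixed y, x³ = 28·y³ + 3, so a solution requires the RHS to be a perfect cube.
Strategy: iterate y from -40 to 40, compute RHS = 28·y³ + 3, and check whether it is a (positive or negative) perfect cube.
Check small values of y:
  y = 0: RHS = 3 is not a perfect cube.
  y = 1: RHS = 31 is not a perfect cube.
  y = -1: RHS = -25 is not a perfect cube.
  y = 2: RHS = 227 is not a perfect cube.
  y = -2: RHS = -221 is not a perfect cube.
  y = 3: RHS = 759 is not a perfect cube.
  y = -3: RHS = -753 is not a perfect cube.
Continuing the search up to |y| = 40 finds no solutions either.
No (x, y) in the scanned range satisfies the equation.

No integer solutions with |y| ≤ 40.
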